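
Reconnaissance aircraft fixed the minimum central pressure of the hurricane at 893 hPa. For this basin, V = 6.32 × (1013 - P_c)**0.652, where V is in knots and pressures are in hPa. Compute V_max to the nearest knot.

ΔP = 1013 − 893 = 120 hPa.
120^0.652 ≈ 22.679.
V ≈ 6.32 × 22.679 ≈ 143.3 kt.

143 kt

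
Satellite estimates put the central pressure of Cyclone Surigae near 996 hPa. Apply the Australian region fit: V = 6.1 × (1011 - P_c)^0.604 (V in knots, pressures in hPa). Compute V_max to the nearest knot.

ΔP = 1011 − 996 = 15 hPa.
15^0.604 ≈ 5.133.
V ≈ 6.1 × 5.133 ≈ 31.3 kt.

31 kt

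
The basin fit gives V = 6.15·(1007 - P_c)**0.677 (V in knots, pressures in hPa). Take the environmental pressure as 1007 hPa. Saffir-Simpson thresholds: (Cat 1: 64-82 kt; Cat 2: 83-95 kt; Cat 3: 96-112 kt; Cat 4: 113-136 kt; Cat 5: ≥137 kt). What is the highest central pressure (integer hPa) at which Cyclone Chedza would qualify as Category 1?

975 hPa

Category 1 begins at V = 64 kt.
Required ΔP = (64/6.15)^(1/0.677) = 10.407^1.477 ≈ 31.82 hPa.
P_c ≤ 1007 − 31.82 = 975.18, so the highest integer P_c is 975 hPa.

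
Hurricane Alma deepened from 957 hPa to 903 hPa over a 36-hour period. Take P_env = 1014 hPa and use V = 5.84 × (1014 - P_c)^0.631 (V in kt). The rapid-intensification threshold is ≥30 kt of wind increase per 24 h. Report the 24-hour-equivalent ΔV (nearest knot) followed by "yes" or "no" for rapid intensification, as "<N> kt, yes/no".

26 kt, no

V₁: ΔP = 57, V ≈ 5.84 × 57^0.631 ≈ 74.88 kt.
V₂: ΔP = 111, V ≈ 5.84 × 111^0.631 ≈ 114.03 kt.
ΔV over 36 h = 39.15 kt → 24 h equivalent = 39.15 × 24/36 ≈ 26.10 kt.
26 kt < 30 kt ⇒ not rapid intensification.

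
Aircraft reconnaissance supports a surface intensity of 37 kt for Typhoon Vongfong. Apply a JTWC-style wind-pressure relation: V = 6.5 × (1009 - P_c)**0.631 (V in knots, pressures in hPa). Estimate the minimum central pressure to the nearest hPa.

ΔP = (V / 6.5)^(1/0.631) = (37/6.5)^1.585.
37/6.5 = 5.692; 5.692^1.585 ≈ 15.74 hPa.
P_c = 1009 − 15.74 = 993.26 ≈ 993 hPa.

993 hPa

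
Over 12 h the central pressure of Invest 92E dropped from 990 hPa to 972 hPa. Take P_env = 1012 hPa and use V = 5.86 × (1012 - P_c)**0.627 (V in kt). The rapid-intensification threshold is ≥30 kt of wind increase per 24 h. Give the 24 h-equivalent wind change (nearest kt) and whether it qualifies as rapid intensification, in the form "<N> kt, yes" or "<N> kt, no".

37 kt, yes

V₁: ΔP = 22, V ≈ 5.86 × 22^0.627 ≈ 40.70 kt.
V₂: ΔP = 40, V ≈ 5.86 × 40^0.627 ≈ 59.21 kt.
ΔV over 12 h = 18.51 kt → 24 h equivalent = 18.51 × 24/12 ≈ 37.02 kt.
37 kt ≥ 30 kt ⇒ rapid intensification.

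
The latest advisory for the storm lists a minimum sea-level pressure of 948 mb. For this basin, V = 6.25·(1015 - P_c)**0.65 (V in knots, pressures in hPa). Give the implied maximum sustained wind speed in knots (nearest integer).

ΔP = 1015 − 948 = 67 mb.
67^0.65 ≈ 15.380.
V ≈ 6.25 × 15.380 ≈ 96.1 kt.

96 kt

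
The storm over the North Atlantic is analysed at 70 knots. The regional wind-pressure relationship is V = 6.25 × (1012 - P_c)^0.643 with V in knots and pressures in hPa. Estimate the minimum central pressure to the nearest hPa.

969 hPa

ΔP = (V / 6.25)^(1/0.643) = (70/6.25)^1.555.
70/6.25 = 11.200; 11.200^1.555 ≈ 42.83 hPa.
P_c = 1012 − 42.83 = 969.17 ≈ 969 hPa.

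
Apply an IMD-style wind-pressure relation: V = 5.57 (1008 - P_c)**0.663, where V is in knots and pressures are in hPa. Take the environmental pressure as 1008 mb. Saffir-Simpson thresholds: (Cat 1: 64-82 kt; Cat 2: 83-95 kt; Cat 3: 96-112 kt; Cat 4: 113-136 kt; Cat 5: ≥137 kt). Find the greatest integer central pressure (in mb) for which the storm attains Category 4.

Category 4 begins at V = 113 kt.
Required ΔP = (113/5.57)^(1/0.663) = 20.287^1.508 ≈ 93.69 mb.
P_c ≤ 1008 − 93.69 = 914.31, so the highest integer P_c is 914 mb.

914 mb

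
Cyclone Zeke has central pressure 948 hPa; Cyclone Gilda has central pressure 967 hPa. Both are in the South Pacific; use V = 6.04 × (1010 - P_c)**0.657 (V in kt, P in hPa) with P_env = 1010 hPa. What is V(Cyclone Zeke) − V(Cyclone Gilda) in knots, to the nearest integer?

Cyclone Zeke: ΔP = 62; V ≈ 6.04 × 62^0.657 ≈ 90.92 kt.
Cyclone Gilda: ΔP = 43; V ≈ 6.04 × 43^0.657 ≈ 71.49 kt.
Difference ≈ 90.92 − 71.49 = 19.43 → 19 kt.

19 kt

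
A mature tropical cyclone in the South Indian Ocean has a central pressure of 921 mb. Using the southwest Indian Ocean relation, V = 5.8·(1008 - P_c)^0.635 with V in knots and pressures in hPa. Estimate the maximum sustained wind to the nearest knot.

ΔP = 1008 − 921 = 87 mb.
87^0.635 ≈ 17.045.
V ≈ 5.8 × 17.045 ≈ 98.9 kt.

99 kt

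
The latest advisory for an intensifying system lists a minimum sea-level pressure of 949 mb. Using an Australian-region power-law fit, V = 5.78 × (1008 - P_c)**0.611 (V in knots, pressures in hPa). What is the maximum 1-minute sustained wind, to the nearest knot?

70 kt

ΔP = 1008 − 949 = 59 mb.
59^0.611 ≈ 12.078.
V ≈ 5.78 × 12.078 ≈ 69.8 kt.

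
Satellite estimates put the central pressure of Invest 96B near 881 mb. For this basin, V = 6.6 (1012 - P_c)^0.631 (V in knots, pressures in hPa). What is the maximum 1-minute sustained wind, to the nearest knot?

ΔP = 1012 − 881 = 131 mb.
131^0.631 ≈ 21.677.
V ≈ 6.6 × 21.677 ≈ 143.1 kt.

143 kt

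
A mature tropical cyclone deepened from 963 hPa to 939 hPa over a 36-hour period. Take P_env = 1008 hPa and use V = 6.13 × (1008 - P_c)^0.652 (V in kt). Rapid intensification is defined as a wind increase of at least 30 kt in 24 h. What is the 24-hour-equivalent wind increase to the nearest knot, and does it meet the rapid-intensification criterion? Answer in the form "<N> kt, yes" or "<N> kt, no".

V₁: ΔP = 45, V ≈ 6.13 × 45^0.652 ≈ 73.34 kt.
V₂: ΔP = 69, V ≈ 6.13 × 69^0.652 ≈ 96.91 kt.
ΔV over 36 h = 23.57 kt → 24 h equivalent = 23.57 × 24/36 ≈ 15.71 kt.
16 kt < 30 kt ⇒ not rapid intensification.

16 kt, no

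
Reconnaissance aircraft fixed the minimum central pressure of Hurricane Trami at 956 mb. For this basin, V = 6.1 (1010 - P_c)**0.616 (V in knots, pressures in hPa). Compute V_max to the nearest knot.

ΔP = 1010 − 956 = 54 mb.
54^0.616 ≈ 11.672.
V ≈ 6.1 × 11.672 ≈ 71.2 kt.

71 kt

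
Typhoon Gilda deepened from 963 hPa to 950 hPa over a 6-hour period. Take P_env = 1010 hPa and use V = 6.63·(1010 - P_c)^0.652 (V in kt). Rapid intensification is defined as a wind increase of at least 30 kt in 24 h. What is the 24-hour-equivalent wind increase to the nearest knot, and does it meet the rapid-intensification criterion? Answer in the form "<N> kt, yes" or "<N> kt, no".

V₁: ΔP = 47, V ≈ 6.63 × 47^0.652 ≈ 81.61 kt.
V₂: ΔP = 60, V ≈ 6.63 × 60^0.652 ≈ 95.69 kt.
ΔV over 6 h = 14.08 kt → 24 h equivalent = 14.08 × 24/6 ≈ 56.32 kt.
56 kt ≥ 30 kt ⇒ rapid intensification.

56 kt, yes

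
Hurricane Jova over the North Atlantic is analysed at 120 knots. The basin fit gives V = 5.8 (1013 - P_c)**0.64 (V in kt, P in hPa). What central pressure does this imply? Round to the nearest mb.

ΔP = (V / 5.8)^(1/0.64) = (120/5.8)^1.562.
120/5.8 = 20.690; 20.690^1.562 ≈ 113.73 mb.
P_c = 1013 − 113.73 = 899.27 ≈ 899 mb.

899 mb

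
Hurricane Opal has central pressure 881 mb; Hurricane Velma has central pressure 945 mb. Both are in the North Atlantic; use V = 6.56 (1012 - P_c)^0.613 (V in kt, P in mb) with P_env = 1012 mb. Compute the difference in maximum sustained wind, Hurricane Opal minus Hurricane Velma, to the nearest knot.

44 kt

Hurricane Opal: ΔP = 131; V ≈ 6.56 × 131^0.613 ≈ 130.25 kt.
Hurricane Velma: ΔP = 67; V ≈ 6.56 × 67^0.613 ≈ 86.36 kt.
Difference ≈ 130.25 − 86.36 = 43.89 → 44 kt.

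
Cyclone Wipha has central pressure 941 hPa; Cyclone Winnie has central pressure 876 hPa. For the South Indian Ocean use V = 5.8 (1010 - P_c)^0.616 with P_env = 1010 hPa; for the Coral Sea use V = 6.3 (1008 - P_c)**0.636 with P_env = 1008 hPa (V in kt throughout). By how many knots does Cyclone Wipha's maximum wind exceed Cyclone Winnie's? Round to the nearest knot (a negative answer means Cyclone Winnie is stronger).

Cyclone Wipha: ΔP = 69; V ≈ 5.8 × 69^0.616 ≈ 78.73 kt.
Cyclone Winnie: ΔP = 132; V ≈ 6.3 × 132^0.636 ≈ 140.61 kt.
Difference ≈ 78.73 − 140.61 = -61.88 → -62 kt.

-62 kt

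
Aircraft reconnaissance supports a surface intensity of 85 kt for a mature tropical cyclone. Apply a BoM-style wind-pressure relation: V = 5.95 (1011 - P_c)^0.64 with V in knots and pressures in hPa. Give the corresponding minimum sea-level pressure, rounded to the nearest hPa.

ΔP = (V / 5.95)^(1/0.64) = (85/5.95)^1.562.
85/5.95 = 14.286; 14.286^1.562 ≈ 63.76 hPa.
P_c = 1011 − 63.76 = 947.24 ≈ 947 hPa.

947 hPa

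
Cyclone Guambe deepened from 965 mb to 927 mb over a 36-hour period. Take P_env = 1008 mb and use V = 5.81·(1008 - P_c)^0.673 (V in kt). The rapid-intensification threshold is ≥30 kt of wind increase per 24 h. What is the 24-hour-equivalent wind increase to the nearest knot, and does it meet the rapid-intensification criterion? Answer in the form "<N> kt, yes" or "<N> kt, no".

V₁: ΔP = 43, V ≈ 5.81 × 43^0.673 ≈ 73.03 kt.
V₂: ΔP = 81, V ≈ 5.81 × 81^0.673 ≈ 111.84 kt.
ΔV over 36 h = 38.81 kt → 24 h equivalent = 38.81 × 24/36 ≈ 25.87 kt.
26 kt < 30 kt ⇒ not rapid intensification.

26 kt, no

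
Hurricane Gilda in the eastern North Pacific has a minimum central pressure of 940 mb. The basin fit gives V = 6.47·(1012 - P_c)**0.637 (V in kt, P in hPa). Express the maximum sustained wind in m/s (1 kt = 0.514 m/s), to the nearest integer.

51 m/s

ΔP = 1012 − 940 = 72 mb.
V ≈ 6.47 × 72^0.637 = 6.47 × 15.245 ≈ 98.634 kt.
98.634 × 0.514 ≈ 50.70 m/s → 51 m/s.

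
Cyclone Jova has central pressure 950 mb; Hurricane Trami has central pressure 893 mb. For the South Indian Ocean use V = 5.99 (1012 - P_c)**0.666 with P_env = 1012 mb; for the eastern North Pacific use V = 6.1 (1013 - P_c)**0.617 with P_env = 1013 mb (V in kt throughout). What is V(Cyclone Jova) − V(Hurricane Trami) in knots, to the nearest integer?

Cyclone Jova: ΔP = 62; V ≈ 5.99 × 62^0.666 ≈ 93.57 kt.
Hurricane Trami: ΔP = 120; V ≈ 6.1 × 120^0.617 ≈ 117.00 kt.
Difference ≈ 93.57 − 117.00 = -23.43 → -23 kt.

-23 kt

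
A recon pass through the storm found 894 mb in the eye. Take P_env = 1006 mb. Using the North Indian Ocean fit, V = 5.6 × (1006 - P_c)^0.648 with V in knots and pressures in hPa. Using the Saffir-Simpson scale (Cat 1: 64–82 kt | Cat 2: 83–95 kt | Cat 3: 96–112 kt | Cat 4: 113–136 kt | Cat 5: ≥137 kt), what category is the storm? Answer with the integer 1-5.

ΔP = 1006 − 894 = 112 mb.
V ≈ 5.6 × 112^0.648 = 5.6 × 21.28 ≈ 119 kt.
119 kt falls in the Category 4 band.

4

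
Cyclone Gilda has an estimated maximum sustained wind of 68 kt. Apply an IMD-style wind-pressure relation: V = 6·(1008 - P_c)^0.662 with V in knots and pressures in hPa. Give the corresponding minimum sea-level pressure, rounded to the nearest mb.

969 mb

ΔP = (V / 6)^(1/0.662) = (68/6)^1.511.
68/6 = 11.333; 11.333^1.511 ≈ 39.15 mb.
P_c = 1008 − 39.15 = 968.85 ≈ 969 mb.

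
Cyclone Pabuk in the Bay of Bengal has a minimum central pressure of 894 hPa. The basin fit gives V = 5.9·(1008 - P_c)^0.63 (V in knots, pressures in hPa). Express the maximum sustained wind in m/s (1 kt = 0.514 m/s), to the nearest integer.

ΔP = 1008 − 894 = 114 hPa.
V ≈ 5.9 × 114^0.63 = 5.9 × 19.763 ≈ 116.601 kt.
116.601 × 0.514 ≈ 59.93 m/s → 60 m/s.

60 m/s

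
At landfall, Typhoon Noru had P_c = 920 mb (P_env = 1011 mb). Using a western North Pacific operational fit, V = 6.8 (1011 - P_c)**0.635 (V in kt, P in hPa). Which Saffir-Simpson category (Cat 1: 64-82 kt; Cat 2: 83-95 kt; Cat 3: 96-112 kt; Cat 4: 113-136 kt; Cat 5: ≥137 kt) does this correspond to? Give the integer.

4

ΔP = 1011 − 920 = 91 mb.
V ≈ 6.8 × 91^0.635 = 6.8 × 17.54 ≈ 119 kt.
119 kt falls in the Category 4 band.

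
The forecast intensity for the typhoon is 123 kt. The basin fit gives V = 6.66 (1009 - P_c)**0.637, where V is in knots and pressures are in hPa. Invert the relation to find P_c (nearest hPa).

912 hPa

ΔP = (V / 6.66)^(1/0.637) = (123/6.66)^1.570.
123/6.66 = 18.468; 18.468^1.570 ≈ 97.30 hPa.
P_c = 1009 − 97.30 = 911.70 ≈ 912 hPa.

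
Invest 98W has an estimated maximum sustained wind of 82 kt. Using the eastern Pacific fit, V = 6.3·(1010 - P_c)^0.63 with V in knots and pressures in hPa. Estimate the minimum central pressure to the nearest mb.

951 mb

ΔP = (V / 6.3)^(1/0.63) = (82/6.3)^1.587.
82/6.3 = 13.016; 13.016^1.587 ≈ 58.75 mb.
P_c = 1010 − 58.75 = 951.25 ≈ 951 mb.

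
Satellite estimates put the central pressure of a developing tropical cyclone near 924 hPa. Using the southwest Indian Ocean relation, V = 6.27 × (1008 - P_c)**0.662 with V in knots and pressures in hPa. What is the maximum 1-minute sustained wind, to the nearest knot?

ΔP = 1008 − 924 = 84 hPa.
84^0.662 ≈ 18.788.
V ≈ 6.27 × 18.788 ≈ 117.8 kt.

118 kt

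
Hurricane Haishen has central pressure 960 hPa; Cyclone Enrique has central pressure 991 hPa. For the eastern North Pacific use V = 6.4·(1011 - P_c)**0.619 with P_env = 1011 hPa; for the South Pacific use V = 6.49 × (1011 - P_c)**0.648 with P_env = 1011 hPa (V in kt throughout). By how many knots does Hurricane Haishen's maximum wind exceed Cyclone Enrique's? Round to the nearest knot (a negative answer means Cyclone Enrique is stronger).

Hurricane Haishen: ΔP = 51; V ≈ 6.4 × 51^0.619 ≈ 72.97 kt.
Cyclone Enrique: ΔP = 20; V ≈ 6.49 × 20^0.648 ≈ 45.22 kt.
Difference ≈ 72.97 − 45.22 = 27.75 → 28 kt.

28 kt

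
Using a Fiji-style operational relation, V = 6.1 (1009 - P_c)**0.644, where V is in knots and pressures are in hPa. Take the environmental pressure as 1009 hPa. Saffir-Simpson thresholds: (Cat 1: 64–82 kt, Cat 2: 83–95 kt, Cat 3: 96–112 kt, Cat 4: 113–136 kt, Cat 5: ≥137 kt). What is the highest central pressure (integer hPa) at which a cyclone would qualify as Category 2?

951 hPa

Category 2 begins at V = 83 kt.
Required ΔP = (83/6.1)^(1/0.644) = 13.607^1.553 ≈ 57.61 hPa.
P_c ≤ 1009 − 57.61 = 951.39, so the highest integer P_c is 951 hPa.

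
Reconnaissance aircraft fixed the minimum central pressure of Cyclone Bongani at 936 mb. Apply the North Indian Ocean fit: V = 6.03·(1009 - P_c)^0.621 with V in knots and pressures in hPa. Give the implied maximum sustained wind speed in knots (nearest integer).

87 kt

ΔP = 1009 − 936 = 73 mb.
73^0.621 ≈ 14.359.
V ≈ 6.03 × 14.359 ≈ 86.6 kt.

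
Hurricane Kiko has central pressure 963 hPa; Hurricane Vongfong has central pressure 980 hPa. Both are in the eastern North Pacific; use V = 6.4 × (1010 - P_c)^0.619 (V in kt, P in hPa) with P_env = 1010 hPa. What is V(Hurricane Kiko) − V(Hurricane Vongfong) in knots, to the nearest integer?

Hurricane Kiko: ΔP = 47; V ≈ 6.4 × 47^0.619 ≈ 69.38 kt.
Hurricane Vongfong: ΔP = 30; V ≈ 6.4 × 30^0.619 ≈ 52.54 kt.
Difference ≈ 69.38 − 52.54 = 16.84 → 17 kt.

17 kt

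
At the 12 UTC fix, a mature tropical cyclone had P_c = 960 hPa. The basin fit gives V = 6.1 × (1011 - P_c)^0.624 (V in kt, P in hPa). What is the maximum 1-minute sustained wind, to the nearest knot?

71 kt

ΔP = 1011 − 960 = 51 hPa.
51^0.624 ≈ 11.629.
V ≈ 6.1 × 11.629 ≈ 70.9 kt.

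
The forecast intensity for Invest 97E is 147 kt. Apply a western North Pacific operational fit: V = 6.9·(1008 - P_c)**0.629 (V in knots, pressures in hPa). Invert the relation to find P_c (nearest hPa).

ΔP = (V / 6.9)^(1/0.629) = (147/6.9)^1.590.
147/6.9 = 21.304; 21.304^1.590 ≈ 129.43 hPa.
P_c = 1008 − 129.43 = 878.57 ≈ 879 hPa.

879 hPa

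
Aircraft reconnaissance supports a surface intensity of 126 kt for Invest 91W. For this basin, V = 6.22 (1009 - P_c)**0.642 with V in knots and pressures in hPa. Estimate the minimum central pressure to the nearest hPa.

901 hPa

ΔP = (V / 6.22)^(1/0.642) = (126/6.22)^1.558.
126/6.22 = 20.257; 20.257^1.558 ≈ 108.44 hPa.
P_c = 1009 − 108.44 = 900.56 ≈ 901 hPa.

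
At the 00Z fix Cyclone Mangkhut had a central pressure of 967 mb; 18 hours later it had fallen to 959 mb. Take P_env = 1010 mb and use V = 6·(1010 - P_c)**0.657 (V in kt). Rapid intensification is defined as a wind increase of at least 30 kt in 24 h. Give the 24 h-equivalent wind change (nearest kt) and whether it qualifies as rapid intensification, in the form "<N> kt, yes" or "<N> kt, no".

11 kt, no

V₁: ΔP = 43, V ≈ 6 × 43^0.657 ≈ 71.01 kt.
V₂: ΔP = 51, V ≈ 6 × 51^0.657 ≈ 79.44 kt.
ΔV over 18 h = 8.43 kt → 24 h equivalent = 8.43 × 24/18 ≈ 11.24 kt.
11 kt < 30 kt ⇒ not rapid intensification.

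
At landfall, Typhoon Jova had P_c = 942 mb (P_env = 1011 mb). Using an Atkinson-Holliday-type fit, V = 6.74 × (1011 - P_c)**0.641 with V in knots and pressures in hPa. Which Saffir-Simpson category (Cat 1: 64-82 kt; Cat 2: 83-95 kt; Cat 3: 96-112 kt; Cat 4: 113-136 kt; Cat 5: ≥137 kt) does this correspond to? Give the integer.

ΔP = 1011 − 942 = 69 mb.
V ≈ 6.74 × 69^0.641 = 6.74 × 15.09 ≈ 102 kt.
102 kt falls in the Category 3 band.

3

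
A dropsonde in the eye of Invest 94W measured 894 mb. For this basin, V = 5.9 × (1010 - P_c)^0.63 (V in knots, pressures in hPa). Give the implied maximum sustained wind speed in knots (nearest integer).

118 kt

ΔP = 1010 − 894 = 116 mb.
116^0.63 ≈ 19.981.
V ≈ 5.9 × 19.981 ≈ 117.9 kt.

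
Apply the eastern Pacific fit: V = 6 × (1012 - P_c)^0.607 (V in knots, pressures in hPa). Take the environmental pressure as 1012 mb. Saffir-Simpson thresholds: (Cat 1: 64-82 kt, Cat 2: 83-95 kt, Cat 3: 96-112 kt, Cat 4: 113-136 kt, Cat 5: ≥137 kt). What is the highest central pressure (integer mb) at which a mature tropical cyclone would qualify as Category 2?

Category 2 begins at V = 83 kt.
Required ΔP = (83/6)^(1/0.607) = 13.833^1.647 ≈ 75.79 mb.
P_c ≤ 1012 − 75.79 = 936.21, so the highest integer P_c is 936 mb.

936 mb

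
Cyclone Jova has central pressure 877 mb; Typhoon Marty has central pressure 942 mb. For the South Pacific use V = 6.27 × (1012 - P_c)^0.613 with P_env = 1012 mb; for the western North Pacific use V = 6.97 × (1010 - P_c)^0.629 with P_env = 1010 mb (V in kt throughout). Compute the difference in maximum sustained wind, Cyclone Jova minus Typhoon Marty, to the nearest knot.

28 kt

Cyclone Jova: ΔP = 135; V ≈ 6.27 × 135^0.613 ≈ 126.81 kt.
Typhoon Marty: ΔP = 68; V ≈ 6.97 × 68^0.629 ≈ 99.06 kt.
Difference ≈ 126.81 − 99.06 = 27.75 → 28 kt.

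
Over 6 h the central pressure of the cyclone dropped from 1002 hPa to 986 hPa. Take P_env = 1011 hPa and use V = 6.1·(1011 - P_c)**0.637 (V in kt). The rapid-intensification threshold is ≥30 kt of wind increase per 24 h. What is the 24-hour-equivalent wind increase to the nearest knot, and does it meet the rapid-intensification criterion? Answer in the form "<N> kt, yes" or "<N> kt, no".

V₁: ΔP = 9, V ≈ 6.1 × 9^0.637 ≈ 24.73 kt.
V₂: ΔP = 25, V ≈ 6.1 × 25^0.637 ≈ 47.40 kt.
ΔV over 6 h = 22.67 kt → 24 h equivalent = 22.67 × 24/6 ≈ 90.68 kt.
91 kt ≥ 30 kt ⇒ rapid intensification.

91 kt, yes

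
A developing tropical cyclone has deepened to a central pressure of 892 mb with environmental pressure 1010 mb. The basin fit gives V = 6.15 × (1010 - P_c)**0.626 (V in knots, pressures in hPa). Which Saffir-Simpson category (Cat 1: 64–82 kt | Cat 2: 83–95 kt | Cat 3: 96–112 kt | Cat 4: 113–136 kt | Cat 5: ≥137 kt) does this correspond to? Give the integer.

ΔP = 1010 − 892 = 118 mb.
V ≈ 6.15 × 118^0.626 = 6.15 × 19.82 ≈ 122 kt.
122 kt falls in the Category 4 band.

4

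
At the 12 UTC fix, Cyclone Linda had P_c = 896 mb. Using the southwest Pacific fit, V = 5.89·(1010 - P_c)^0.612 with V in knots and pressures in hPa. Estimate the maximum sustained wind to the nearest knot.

107 kt

ΔP = 1010 − 896 = 114 mb.
114^0.612 ≈ 18.148.
V ≈ 5.89 × 18.148 ≈ 106.9 kt.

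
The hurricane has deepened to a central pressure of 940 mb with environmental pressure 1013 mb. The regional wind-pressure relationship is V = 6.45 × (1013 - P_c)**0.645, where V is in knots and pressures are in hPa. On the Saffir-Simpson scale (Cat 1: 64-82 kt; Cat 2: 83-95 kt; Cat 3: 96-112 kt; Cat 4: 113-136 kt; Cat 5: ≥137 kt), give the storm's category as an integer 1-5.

3

ΔP = 1013 − 940 = 73 mb.
V ≈ 6.45 × 73^0.645 = 6.45 × 15.92 ≈ 103 kt.
103 kt falls in the Category 3 band.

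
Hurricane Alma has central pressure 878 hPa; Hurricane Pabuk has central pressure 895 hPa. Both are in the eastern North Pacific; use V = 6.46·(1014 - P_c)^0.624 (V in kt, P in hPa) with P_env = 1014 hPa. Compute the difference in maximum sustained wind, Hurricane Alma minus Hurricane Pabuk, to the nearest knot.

11 kt

Hurricane Alma: ΔP = 136; V ≈ 6.46 × 136^0.624 ≈ 138.54 kt.
Hurricane Pabuk: ΔP = 119; V ≈ 6.46 × 119^0.624 ≈ 127.46 kt.
Difference ≈ 138.54 − 127.46 = 11.08 → 11 kt.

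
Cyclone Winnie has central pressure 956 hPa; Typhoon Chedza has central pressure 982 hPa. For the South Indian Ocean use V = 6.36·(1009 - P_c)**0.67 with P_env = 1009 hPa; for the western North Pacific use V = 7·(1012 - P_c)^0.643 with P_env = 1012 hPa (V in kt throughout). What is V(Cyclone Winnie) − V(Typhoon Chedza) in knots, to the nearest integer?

29 kt

Cyclone Winnie: ΔP = 53; V ≈ 6.36 × 53^0.67 ≈ 90.93 kt.
Typhoon Chedza: ΔP = 30; V ≈ 7 × 30^0.643 ≈ 62.36 kt.
Difference ≈ 90.93 − 62.36 = 28.57 → 29 kt.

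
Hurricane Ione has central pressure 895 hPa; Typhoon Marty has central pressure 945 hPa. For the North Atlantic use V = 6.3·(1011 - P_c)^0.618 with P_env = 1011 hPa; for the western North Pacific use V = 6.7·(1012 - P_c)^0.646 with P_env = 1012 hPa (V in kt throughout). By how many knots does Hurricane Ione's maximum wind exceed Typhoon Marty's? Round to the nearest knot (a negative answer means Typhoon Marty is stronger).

18 kt

Hurricane Ione: ΔP = 116; V ≈ 6.3 × 116^0.618 ≈ 118.90 kt.
Typhoon Marty: ΔP = 67; V ≈ 6.7 × 67^0.646 ≈ 101.33 kt.
Difference ≈ 118.90 − 101.33 = 17.57 → 18 kt.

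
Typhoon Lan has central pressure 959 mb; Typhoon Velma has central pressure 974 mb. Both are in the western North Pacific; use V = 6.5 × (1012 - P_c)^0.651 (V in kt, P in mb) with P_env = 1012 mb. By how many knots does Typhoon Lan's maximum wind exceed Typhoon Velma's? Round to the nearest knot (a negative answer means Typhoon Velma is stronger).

Typhoon Lan: ΔP = 53; V ≈ 6.5 × 53^0.651 ≈ 86.18 kt.
Typhoon Velma: ΔP = 38; V ≈ 6.5 × 38^0.651 ≈ 69.40 kt.
Difference ≈ 86.18 − 69.40 = 16.78 → 17 kt.

17 kt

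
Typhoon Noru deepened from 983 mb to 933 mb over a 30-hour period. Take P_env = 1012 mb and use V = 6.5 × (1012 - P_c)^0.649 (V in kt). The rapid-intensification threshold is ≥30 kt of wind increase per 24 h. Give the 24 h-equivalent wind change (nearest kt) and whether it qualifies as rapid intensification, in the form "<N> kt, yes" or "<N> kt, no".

42 kt, yes

V₁: ΔP = 29, V ≈ 6.5 × 29^0.649 ≈ 57.81 kt.
V₂: ΔP = 79, V ≈ 6.5 × 79^0.649 ≈ 110.78 kt.
ΔV over 30 h = 52.97 kt → 24 h equivalent = 52.97 × 24/30 ≈ 42.38 kt.
42 kt ≥ 30 kt ⇒ rapid intensification.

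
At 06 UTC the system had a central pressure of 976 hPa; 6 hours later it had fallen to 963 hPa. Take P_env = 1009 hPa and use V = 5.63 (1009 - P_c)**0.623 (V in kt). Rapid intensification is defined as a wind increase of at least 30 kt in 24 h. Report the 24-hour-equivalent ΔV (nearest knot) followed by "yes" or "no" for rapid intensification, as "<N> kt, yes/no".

V₁: ΔP = 33, V ≈ 5.63 × 33^0.623 ≈ 49.72 kt.
V₂: ΔP = 46, V ≈ 5.63 × 46^0.623 ≈ 61.15 kt.
ΔV over 6 h = 11.43 kt → 24 h equivalent = 11.43 × 24/6 ≈ 45.72 kt.
46 kt ≥ 30 kt ⇒ rapid intensification.

46 kt, yes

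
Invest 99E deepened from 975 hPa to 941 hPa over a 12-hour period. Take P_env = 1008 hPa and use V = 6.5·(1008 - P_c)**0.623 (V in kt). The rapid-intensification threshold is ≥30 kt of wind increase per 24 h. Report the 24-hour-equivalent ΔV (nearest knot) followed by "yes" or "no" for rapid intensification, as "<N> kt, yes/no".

V₁: ΔP = 33, V ≈ 6.5 × 33^0.623 ≈ 57.40 kt.
V₂: ΔP = 67, V ≈ 6.5 × 67^0.623 ≈ 89.24 kt.
ΔV over 12 h = 31.84 kt → 24 h equivalent = 31.84 × 24/12 ≈ 63.68 kt.
64 kt ≥ 30 kt ⇒ rapid intensification.

64 kt, yes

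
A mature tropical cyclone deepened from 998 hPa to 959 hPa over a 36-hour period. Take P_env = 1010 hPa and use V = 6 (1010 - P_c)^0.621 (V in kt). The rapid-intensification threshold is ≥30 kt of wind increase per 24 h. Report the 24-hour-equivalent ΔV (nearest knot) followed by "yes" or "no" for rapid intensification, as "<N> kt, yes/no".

27 kt, no

V₁: ΔP = 12, V ≈ 6 × 12^0.621 ≈ 28.08 kt.
V₂: ΔP = 51, V ≈ 6 × 51^0.621 ≈ 68.95 kt.
ΔV over 36 h = 40.87 kt → 24 h equivalent = 40.87 × 24/36 ≈ 27.25 kt.
27 kt < 30 kt ⇒ not rapid intensification.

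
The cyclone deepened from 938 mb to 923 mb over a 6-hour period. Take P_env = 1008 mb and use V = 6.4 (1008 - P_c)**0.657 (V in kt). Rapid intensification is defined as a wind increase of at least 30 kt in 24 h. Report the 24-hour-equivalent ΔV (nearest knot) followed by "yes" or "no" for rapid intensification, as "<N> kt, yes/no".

V₁: ΔP = 70, V ≈ 6.4 × 70^0.657 ≈ 104.33 kt.
V₂: ΔP = 85, V ≈ 6.4 × 85^0.657 ≈ 118.52 kt.
ΔV over 6 h = 14.19 kt → 24 h equivalent = 14.19 × 24/6 ≈ 56.76 kt.
57 kt ≥ 30 kt ⇒ rapid intensification.

57 kt, yes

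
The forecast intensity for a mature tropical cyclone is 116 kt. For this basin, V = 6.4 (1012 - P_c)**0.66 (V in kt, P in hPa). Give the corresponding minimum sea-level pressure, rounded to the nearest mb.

931 mb

ΔP = (V / 6.4)^(1/0.66) = (116/6.4)^1.515.
116/6.4 = 18.125; 18.125^1.515 ≈ 80.63 mb.
P_c = 1012 − 80.63 = 931.37 ≈ 931 mb.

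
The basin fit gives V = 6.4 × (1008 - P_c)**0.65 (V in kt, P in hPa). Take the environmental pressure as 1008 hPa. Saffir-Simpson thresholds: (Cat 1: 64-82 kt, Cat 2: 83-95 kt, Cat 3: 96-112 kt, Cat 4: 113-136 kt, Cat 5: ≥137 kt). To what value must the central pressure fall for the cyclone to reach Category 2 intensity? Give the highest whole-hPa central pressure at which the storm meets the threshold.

956 hPa

Category 2 begins at V = 83 kt.
Required ΔP = (83/6.4)^(1/0.65) = 12.969^1.538 ≈ 51.54 hPa.
P_c ≤ 1008 − 51.54 = 956.46, so the highest integer P_c is 956 hPa.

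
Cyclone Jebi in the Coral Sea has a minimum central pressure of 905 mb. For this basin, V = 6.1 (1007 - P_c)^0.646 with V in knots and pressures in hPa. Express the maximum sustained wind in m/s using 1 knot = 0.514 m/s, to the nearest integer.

ΔP = 1007 − 905 = 102 mb.
V ≈ 6.1 × 102^0.646 = 6.1 × 19.841 ≈ 121.028 kt.
121.028 × 0.514 ≈ 62.21 m/s → 62 m/s.

62 m/s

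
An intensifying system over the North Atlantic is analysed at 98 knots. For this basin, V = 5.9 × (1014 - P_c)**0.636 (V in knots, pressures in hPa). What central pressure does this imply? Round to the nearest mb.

ΔP = (V / 5.9)^(1/0.636) = (98/5.9)^1.572.
98/5.9 = 16.610; 16.610^1.572 ≈ 82.95 mb.
P_c = 1014 − 82.95 = 931.05 ≈ 931 mb.

931 mb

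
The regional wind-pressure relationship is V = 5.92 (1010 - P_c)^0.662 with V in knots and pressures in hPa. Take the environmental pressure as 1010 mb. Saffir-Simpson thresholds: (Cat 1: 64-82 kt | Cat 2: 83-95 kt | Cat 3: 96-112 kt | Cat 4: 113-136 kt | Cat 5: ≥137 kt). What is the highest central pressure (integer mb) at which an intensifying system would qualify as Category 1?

Category 1 begins at V = 64 kt.
Required ΔP = (64/5.92)^(1/0.662) = 10.811^1.511 ≈ 36.45 mb.
P_c ≤ 1010 − 36.45 = 973.55, so the highest integer P_c is 973 mb.

973 mb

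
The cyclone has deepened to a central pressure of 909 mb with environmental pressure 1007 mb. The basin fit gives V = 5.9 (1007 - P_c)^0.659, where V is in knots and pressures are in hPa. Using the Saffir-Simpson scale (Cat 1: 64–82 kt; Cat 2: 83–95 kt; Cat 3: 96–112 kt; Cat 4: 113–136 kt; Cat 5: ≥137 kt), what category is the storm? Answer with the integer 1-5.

4

ΔP = 1007 − 909 = 98 mb.
V ≈ 5.9 × 98^0.659 = 5.9 × 20.52 ≈ 121 kt.
121 kt falls in the Category 4 band.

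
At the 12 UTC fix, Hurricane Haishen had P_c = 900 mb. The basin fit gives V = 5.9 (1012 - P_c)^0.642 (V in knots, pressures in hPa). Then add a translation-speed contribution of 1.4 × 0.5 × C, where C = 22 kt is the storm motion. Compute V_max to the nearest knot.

137 kt

ΔP = 1012 − 900 = 112 mb.
112^0.642 ≈ 20.682.
V ≈ 5.9 × 20.682 ≈ 122.0 kt.
Translation term: 1.4 × 0.5 × 22 = 15.4 kt.
Corrected V ≈ 137.4 kt → 137 kt.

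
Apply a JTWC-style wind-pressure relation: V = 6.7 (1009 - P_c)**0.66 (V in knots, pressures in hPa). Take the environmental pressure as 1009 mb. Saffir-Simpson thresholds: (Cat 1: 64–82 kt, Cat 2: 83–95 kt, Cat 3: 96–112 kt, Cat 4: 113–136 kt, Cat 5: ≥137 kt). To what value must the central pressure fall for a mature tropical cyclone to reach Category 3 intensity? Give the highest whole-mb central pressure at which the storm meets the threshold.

952 mb

Category 3 begins at V = 96 kt.
Required ΔP = (96/6.7)^(1/0.66) = 14.328^1.515 ≈ 56.47 mb.
P_c ≤ 1009 − 56.47 = 952.53, so the highest integer P_c is 952 mb.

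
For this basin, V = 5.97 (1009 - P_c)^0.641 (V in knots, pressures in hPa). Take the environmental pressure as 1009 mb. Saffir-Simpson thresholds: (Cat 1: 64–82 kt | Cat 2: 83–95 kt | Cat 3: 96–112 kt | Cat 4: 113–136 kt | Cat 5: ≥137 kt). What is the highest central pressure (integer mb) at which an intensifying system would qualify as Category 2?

948 mb

Category 2 begins at V = 83 kt.
Required ΔP = (83/5.97)^(1/0.641) = 13.903^1.560 ≈ 60.72 mb.
P_c ≤ 1009 − 60.72 = 948.28, so the highest integer P_c is 948 mb.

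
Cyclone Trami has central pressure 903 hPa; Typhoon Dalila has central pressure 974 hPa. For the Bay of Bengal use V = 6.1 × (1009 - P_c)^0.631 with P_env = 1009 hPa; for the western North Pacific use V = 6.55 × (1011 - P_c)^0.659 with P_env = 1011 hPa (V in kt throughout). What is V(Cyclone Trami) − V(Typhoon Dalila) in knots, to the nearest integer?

45 kt

Cyclone Trami: ΔP = 106; V ≈ 6.1 × 106^0.631 ≈ 115.69 kt.
Typhoon Dalila: ΔP = 37; V ≈ 6.55 × 37^0.659 ≈ 70.74 kt.
Difference ≈ 115.69 − 70.74 = 44.95 → 45 kt.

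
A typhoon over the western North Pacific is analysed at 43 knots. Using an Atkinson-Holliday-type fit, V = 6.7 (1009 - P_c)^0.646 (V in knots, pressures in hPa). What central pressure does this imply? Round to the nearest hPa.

991 hPa

ΔP = (V / 6.7)^(1/0.646) = (43/6.7)^1.548.
43/6.7 = 6.418; 6.418^1.548 ≈ 17.78 hPa.
P_c = 1009 − 17.78 = 991.22 ≈ 991 hPa.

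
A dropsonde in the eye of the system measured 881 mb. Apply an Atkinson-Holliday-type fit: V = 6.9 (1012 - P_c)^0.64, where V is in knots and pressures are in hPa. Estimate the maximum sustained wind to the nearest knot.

ΔP = 1012 − 881 = 131 mb.
131^0.64 ≈ 22.649.
V ≈ 6.9 × 22.649 ≈ 156.3 kt.

156 kt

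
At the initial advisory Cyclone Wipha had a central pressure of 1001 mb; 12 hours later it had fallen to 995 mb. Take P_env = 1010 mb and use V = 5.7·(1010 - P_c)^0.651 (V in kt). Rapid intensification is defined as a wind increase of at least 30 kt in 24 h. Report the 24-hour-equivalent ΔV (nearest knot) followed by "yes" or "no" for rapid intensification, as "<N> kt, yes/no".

V₁: ΔP = 9, V ≈ 5.7 × 9^0.651 ≈ 23.83 kt.
V₂: ΔP = 15, V ≈ 5.7 × 15^0.651 ≈ 33.23 kt.
ΔV over 12 h = 9.40 kt → 24 h equivalent = 9.40 × 24/12 ≈ 18.80 kt.
19 kt < 30 kt ⇒ not rapid intensification.

19 kt, no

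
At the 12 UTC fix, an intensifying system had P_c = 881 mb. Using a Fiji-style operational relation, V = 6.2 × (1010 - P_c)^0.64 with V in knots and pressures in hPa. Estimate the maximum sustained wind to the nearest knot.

139 kt

ΔP = 1010 − 881 = 129 mb.
129^0.64 ≈ 22.427.
V ≈ 6.2 × 22.427 ≈ 139.0 kt.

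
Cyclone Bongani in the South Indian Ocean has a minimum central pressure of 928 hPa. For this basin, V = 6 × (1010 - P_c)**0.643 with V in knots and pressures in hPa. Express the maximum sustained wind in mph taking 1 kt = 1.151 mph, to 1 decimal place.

ΔP = 1010 − 928 = 82 hPa.
V ≈ 6 × 82^0.643 = 6 × 17.005 ≈ 102.031 kt.
102.031 × 1.151 ≈ 117.44 mph → 117.4 mph.

117.4 mph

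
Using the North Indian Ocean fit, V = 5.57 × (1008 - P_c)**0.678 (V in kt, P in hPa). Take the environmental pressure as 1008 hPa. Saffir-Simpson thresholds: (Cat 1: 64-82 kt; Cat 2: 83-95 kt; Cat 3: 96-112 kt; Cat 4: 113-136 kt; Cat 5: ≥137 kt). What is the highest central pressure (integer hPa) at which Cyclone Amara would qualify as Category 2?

Category 2 begins at V = 83 kt.
Required ΔP = (83/5.57)^(1/0.678) = 14.901^1.475 ≈ 53.75 hPa.
P_c ≤ 1008 − 53.75 = 954.25, so the highest integer P_c is 954 hPa.

954 hPa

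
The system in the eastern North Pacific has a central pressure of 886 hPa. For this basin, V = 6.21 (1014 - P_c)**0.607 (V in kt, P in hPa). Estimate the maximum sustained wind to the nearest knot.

ΔP = 1014 − 886 = 128 hPa.
128^0.607 ≈ 19.014.
V ≈ 6.21 × 19.014 ≈ 118.1 kt.

118 kt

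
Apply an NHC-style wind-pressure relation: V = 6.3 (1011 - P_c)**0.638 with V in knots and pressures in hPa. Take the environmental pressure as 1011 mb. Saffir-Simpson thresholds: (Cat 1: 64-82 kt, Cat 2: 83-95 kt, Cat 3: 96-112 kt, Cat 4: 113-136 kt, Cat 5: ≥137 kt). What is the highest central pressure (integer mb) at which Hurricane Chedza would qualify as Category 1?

973 mb

Category 1 begins at V = 64 kt.
Required ΔP = (64/6.3)^(1/0.638) = 10.159^1.567 ≈ 37.85 mb.
P_c ≤ 1011 − 37.85 = 973.15, so the highest integer P_c is 973 mb.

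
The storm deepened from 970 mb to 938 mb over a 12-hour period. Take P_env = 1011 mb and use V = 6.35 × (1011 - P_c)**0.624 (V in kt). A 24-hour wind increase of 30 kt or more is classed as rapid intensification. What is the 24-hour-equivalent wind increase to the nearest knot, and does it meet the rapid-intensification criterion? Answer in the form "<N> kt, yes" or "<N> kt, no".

V₁: ΔP = 41, V ≈ 6.35 × 41^0.624 ≈ 64.44 kt.
V₂: ΔP = 73, V ≈ 6.35 × 73^0.624 ≈ 92.36 kt.
ΔV over 12 h = 27.92 kt → 24 h equivalent = 27.92 × 24/12 ≈ 55.84 kt.
56 kt ≥ 30 kt ⇒ rapid intensification.

56 kt, yes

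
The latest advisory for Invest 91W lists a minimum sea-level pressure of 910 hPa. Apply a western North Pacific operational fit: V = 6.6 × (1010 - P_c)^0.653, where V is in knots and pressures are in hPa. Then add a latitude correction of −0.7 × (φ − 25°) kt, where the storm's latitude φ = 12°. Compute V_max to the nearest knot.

143 kt

ΔP = 1010 − 910 = 100 hPa.
100^0.653 ≈ 20.230.
V ≈ 6.6 × 20.230 ≈ 133.5 kt.
Latitude correction: −0.7 × (12 − 25) = 9.1 kt.
Corrected V ≈ 142.6 kt → 143 kt.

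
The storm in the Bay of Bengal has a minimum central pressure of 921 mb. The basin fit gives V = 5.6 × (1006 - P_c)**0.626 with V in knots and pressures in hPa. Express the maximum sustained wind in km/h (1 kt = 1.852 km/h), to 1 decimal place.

167.4 km/h

ΔP = 1006 − 921 = 85 mb.
V ≈ 5.6 × 85^0.626 = 5.6 × 16.137 ≈ 90.366 kt.
90.366 × 1.852 ≈ 167.36 km/h → 167.4 km/h.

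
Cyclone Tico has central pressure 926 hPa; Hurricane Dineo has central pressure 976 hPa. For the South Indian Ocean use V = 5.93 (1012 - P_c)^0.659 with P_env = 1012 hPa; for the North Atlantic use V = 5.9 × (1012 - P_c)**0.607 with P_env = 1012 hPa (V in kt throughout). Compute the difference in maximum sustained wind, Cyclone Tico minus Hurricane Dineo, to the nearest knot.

60 kt

Cyclone Tico: ΔP = 86; V ≈ 5.93 × 86^0.659 ≈ 111.66 kt.
Hurricane Dineo: ΔP = 36; V ≈ 5.9 × 36^0.607 ≈ 51.94 kt.
Difference ≈ 111.66 − 51.94 = 59.72 → 60 kt.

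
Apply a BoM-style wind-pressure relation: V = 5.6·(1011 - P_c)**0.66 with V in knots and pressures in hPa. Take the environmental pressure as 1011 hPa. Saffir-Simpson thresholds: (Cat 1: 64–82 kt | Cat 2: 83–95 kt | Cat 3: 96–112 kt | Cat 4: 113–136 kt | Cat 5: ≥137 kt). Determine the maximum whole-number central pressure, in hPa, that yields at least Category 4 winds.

916 hPa

Category 4 begins at V = 113 kt.
Required ΔP = (113/5.6)^(1/0.66) = 20.179^1.515 ≈ 94.87 hPa.
P_c ≤ 1011 − 94.87 = 916.13, so the highest integer P_c is 916 hPa.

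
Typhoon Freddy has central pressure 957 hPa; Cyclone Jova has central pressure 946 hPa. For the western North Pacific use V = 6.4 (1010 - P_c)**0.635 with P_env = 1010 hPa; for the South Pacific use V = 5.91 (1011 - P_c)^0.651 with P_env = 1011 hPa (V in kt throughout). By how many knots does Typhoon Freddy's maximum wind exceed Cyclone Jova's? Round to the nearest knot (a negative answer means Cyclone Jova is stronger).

Typhoon Freddy: ΔP = 53; V ≈ 6.4 × 53^0.635 ≈ 79.63 kt.
Cyclone Jova: ΔP = 65; V ≈ 5.91 × 65^0.651 ≈ 89.49 kt.
Difference ≈ 79.63 − 89.49 = -9.86 → -10 kt.

-10 kt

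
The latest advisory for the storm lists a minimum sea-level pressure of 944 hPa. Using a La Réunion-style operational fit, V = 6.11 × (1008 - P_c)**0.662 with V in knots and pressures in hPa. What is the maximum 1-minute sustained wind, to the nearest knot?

ΔP = 1008 − 944 = 64 hPa.
64^0.662 ≈ 15.692.
V ≈ 6.11 × 15.692 ≈ 95.9 kt.

96 kt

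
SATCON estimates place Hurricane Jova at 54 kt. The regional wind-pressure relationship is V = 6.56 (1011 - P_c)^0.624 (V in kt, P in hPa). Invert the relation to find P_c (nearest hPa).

ΔP = (V / 6.56)^(1/0.624) = (54/6.56)^1.603.
54/6.56 = 8.232; 8.232^1.603 ≈ 29.32 hPa.
P_c = 1011 − 29.32 = 981.68 ≈ 982 hPa.

982 hPa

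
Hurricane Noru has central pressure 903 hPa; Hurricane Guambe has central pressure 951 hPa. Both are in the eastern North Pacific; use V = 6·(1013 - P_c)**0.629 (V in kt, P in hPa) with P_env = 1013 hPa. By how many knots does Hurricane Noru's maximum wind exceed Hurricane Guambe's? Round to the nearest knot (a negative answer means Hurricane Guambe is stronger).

35 kt

Hurricane Noru: ΔP = 110; V ≈ 6 × 110^0.629 ≈ 115.40 kt.
Hurricane Guambe: ΔP = 62; V ≈ 6 × 62^0.629 ≈ 80.46 kt.
Difference ≈ 115.40 − 80.46 = 34.94 → 35 kt.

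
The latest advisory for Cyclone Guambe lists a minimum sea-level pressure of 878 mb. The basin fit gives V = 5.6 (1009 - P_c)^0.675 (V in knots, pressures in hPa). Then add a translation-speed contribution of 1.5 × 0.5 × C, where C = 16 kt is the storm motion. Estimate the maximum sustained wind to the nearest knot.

ΔP = 1009 − 878 = 131 mb.
131^0.675 ≈ 26.863.
V ≈ 5.6 × 26.863 ≈ 150.4 kt.
Translation term: 1.5 × 0.5 × 16 = 12 kt.
Corrected V ≈ 162.4 kt → 162 kt.

162 kt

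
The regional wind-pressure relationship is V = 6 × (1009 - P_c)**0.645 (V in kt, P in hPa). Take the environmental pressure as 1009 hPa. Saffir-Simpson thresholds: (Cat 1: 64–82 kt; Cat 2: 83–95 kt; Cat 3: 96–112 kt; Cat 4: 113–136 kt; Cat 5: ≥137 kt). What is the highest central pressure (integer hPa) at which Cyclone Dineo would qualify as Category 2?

950 hPa

Category 2 begins at V = 83 kt.
Required ΔP = (83/6)^(1/0.645) = 13.833^1.550 ≈ 58.73 hPa.
P_c ≤ 1009 − 58.73 = 950.27, so the highest integer P_c is 950 hPa.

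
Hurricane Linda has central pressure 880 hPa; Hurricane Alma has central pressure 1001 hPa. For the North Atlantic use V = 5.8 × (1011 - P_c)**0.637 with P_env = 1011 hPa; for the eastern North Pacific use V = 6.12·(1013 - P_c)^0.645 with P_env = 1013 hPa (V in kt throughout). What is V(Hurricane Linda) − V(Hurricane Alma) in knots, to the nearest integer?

Hurricane Linda: ΔP = 131; V ≈ 5.8 × 131^0.637 ≈ 129.46 kt.
Hurricane Alma: ΔP = 12; V ≈ 6.12 × 12^0.645 ≈ 30.40 kt.
Difference ≈ 129.46 − 30.40 = 99.06 → 99 kt.

99 kt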